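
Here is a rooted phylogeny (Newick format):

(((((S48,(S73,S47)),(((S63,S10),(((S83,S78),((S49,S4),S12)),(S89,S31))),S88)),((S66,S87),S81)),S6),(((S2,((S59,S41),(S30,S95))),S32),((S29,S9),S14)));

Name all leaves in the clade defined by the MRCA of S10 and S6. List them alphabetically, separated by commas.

S10, S12, S31, S4, S47, S48, S49, S6, S63, S66, S73, S78, S81, S83, S87, S88, S89

Tracing S10: it sits inside (S63,S10).
Tracing S6: it sits inside ((((S48,(S73,S47)),(((S63,S10),(((S83,S78),((S49,S4),S12)),(S89,S31))),S88)),((S66,S87),S81)),S6).
The smallest clade enclosing both is ((((S48,(S73,S47)),(((S63,S10),(((S83,S78),((S49,S4),S12)),(S89,S31))),S88)),((S66,S87),S81)),S6); the answer is its 17 terminal taxa in alphabetical order.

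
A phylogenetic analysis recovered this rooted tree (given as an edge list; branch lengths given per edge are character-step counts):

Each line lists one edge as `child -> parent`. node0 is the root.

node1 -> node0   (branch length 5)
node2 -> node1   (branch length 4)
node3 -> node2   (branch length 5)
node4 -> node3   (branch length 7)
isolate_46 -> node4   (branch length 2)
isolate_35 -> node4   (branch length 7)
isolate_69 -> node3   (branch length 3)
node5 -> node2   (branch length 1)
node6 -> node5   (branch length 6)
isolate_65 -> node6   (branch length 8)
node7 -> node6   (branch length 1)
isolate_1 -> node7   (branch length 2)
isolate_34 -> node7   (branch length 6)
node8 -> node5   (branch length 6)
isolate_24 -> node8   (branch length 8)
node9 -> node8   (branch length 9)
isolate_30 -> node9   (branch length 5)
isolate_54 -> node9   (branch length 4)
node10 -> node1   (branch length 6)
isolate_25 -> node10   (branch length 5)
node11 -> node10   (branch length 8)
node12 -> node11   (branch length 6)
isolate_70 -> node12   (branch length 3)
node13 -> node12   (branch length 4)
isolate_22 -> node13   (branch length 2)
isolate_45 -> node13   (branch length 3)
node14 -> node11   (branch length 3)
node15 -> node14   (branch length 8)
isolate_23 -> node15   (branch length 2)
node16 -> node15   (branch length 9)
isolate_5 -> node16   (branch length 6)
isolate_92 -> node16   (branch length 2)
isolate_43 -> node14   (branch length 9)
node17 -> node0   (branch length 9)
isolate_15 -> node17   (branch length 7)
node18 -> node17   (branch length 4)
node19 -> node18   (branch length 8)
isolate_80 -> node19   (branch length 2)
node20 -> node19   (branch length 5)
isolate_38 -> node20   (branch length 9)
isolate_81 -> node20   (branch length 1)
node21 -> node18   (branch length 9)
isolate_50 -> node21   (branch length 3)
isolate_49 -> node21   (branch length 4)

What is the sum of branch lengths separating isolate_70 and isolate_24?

The path runs isolate_70 → … → MRCA → … → isolate_24; the MRCA is the node subtending ((((isolate_46,isolate_35),isolate_69),((isolate_65,(isolate_1,isolate_34)),(isolate_24,(isolate_30,isolate_54)))),(isolate_25,((isolate_70,(isolate_22,isolate_45)),((isolate_23,(isolate_5,isolate_92)),isolate_43)))).
Branch lengths along that path: 3 + 6 + 8 + 6 + 4 + 1 + 6 + 8 = 42.

42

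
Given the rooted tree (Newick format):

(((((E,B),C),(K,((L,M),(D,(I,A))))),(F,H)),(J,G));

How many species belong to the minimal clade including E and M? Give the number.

The MRCA of E and M is the node subtending (((E,B),C),(K,((L,M),(D,(I,A))))).
That clade contains 9 terminal taxa: A, B, C, D, E, I, K, L, M.

9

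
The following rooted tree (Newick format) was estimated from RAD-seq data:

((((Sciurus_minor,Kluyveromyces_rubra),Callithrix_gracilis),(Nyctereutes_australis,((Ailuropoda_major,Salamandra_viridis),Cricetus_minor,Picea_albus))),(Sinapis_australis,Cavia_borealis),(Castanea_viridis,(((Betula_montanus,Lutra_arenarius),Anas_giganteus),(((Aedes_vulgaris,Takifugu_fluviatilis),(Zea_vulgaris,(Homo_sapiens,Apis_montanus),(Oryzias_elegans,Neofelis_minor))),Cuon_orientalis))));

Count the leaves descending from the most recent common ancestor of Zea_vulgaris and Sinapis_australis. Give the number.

The MRCA of Zea_vulgaris and Sinapis_australis is the root, so the clade is the entire tree.
That clade contains 22 terminal taxa: Aedes_vulgaris, Ailuropoda_major, Anas_giganteus, Apis_montanus, Betula_montanus, Callithrix_gracilis, Castanea_viridis, Cavia_borealis, Cricetus_minor, Cuon_orientalis, Homo_sapiens, Kluyveromyces_rubra, Lutra_arenarius, Neofelis_minor, Nyctereutes_australis, Oryzias_elegans, Picea_albus, Salamandra_viridis, Sciurus_minor, Sinapis_australis, Takifugu_fluviatilis, Zea_vulgaris.

22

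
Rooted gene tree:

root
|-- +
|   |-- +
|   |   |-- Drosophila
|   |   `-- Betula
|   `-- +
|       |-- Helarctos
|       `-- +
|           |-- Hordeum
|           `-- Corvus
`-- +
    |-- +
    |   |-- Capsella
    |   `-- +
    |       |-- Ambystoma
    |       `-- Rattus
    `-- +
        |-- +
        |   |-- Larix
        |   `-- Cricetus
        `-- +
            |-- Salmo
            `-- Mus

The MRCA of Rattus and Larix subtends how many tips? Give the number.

7

The MRCA of Rattus and Larix is the node subtending ((Capsella,(Ambystoma,Rattus)),((Larix,Cricetus),(Salmo,Mus))).
That clade contains 7 terminal taxa: Ambystoma, Capsella, Cricetus, Larix, Mus, Rattus, Salmo.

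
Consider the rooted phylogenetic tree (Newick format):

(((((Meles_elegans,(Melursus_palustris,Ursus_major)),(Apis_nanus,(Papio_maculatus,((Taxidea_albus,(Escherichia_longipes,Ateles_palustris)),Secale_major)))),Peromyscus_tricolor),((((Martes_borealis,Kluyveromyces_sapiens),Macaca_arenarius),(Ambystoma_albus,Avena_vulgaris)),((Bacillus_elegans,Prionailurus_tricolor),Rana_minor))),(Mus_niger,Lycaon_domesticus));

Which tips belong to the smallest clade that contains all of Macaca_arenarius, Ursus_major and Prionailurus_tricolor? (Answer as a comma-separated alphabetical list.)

Ambystoma_albus, Apis_nanus, Ateles_palustris, Avena_vulgaris, Bacillus_elegans, Escherichia_longipes, Kluyveromyces_sapiens, Macaca_arenarius, Martes_borealis, Meles_elegans, Melursus_palustris, Papio_maculatus, Peromyscus_tricolor, Prionailurus_tricolor, Rana_minor, Secale_major, Taxidea_albus, Ursus_major

Tracing Macaca_arenarius: it sits inside ((Martes_borealis,Kluyveromyces_sapiens),Macaca_arenarius).
Tracing Ursus_major: it sits inside (Melursus_palustris,Ursus_major).
Tracing Prionailurus_tricolor: it sits inside (Bacillus_elegans,Prionailurus_tricolor).
The smallest clade enclosing all 3 is ((((Meles_elegans,(Melursus_palustris,Ursus_major)),(Apis_nanus,(Papio_maculatus,((Taxidea_albus,(Escherichia_longipes,Ateles_palustris)),Secale_major)))),Peromyscus_tricolor),((((Martes_borealis,Kluyveromyces_sapiens),Macaca_arenarius),(Ambystoma_albus,Avena_vulgaris)),((Bacillus_elegans,Prionailurus_tricolor),Rana_minor))); the answer is its 18 terminal taxa in alphabetical order.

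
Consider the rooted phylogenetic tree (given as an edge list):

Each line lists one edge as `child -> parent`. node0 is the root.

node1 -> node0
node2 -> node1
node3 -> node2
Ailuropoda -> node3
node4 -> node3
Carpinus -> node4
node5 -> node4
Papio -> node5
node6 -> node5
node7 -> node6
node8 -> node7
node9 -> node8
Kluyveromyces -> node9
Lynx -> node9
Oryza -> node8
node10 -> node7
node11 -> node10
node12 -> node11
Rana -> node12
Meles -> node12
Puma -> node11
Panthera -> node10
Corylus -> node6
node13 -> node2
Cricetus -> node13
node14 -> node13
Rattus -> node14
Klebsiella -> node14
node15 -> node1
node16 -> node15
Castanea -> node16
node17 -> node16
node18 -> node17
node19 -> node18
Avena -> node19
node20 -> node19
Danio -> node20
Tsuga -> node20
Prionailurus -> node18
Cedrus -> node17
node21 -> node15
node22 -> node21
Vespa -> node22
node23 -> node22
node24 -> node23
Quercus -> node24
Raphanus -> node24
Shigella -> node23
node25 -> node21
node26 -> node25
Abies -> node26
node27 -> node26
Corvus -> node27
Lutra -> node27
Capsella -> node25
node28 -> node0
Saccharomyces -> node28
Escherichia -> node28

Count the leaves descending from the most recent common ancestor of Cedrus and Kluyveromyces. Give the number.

28

The MRCA of Cedrus and Kluyveromyces is the node subtending (((Ailuropoda,(Carpinus,(Papio,((((Kluyveromyces,Lynx),Oryza),(((Rana,Meles),Puma),Panthera)),Corylus)))),(Cricetus,(Rattus,Klebsiella))),((Castanea,(((Avena,(Danio,Tsuga)),Prionailurus),Cedrus)),((Vespa,((Quercus,Raphanus),Shigella)),((Abies,(Corvus,Lutra)),Capsella)))).
That clade contains 28 terminal taxa: Abies, Ailuropoda, Avena, Capsella, Carpinus, Castanea, Cedrus, Corvus, Corylus, Cricetus, Danio, Klebsiella, Kluyveromyces, Lutra, Lynx, Meles, Oryza, Panthera, Papio, Prionailurus, Puma, Quercus, Rana, Raphanus, Rattus, Shigella, Tsuga, Vespa.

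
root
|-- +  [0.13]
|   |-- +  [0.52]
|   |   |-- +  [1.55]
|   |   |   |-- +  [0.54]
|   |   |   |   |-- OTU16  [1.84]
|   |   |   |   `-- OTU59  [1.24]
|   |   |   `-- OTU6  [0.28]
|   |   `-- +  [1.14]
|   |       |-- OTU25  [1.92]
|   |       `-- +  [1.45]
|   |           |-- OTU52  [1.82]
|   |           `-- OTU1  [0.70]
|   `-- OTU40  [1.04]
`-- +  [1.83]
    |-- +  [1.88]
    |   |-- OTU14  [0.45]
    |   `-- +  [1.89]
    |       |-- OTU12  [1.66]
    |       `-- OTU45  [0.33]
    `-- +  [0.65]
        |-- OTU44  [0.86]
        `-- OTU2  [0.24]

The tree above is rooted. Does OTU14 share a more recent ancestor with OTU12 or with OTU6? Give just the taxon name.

The MRCA of OTU14 and OTU12 subtends (OTU14,(OTU12,OTU45)) (3 taxa).
The MRCA of OTU14 and OTU6 is the root, subtending the entire tree (12 taxa).
The first is nested inside the second, so OTU14 shares a more recent common ancestor with OTU12.

OTU12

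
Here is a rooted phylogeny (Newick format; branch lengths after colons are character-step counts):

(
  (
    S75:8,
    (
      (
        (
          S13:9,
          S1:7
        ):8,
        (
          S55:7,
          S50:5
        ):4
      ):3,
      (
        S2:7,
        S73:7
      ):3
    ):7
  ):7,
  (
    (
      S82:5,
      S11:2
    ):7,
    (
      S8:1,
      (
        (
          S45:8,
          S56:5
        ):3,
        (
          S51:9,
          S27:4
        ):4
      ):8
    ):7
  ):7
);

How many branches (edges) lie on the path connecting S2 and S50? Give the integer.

5

The MRCA of S2 and S50 is the node subtending (((S13,S1),(S55,S50)),(S2,S73)).
From S2 up to that node: 2 branches. From S50 up to the same node: 3 branches. Total: 2 + 3 = 5.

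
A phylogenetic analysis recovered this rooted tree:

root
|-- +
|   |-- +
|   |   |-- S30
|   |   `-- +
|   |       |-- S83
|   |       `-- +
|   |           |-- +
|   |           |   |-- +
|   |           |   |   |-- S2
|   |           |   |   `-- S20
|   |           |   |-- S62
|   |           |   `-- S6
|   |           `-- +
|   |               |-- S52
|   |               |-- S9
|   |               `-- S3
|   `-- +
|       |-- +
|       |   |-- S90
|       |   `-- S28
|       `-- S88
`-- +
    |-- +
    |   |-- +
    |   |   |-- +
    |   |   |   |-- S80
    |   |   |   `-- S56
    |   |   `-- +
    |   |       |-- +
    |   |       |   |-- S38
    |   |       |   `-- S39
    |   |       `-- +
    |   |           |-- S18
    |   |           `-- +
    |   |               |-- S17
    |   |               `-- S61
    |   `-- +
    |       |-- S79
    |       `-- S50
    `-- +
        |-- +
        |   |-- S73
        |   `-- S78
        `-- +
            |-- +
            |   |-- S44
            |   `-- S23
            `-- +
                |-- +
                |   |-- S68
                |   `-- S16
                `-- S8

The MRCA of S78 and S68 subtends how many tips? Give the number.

The MRCA of S78 and S68 is the node subtending ((S73,S78),((S44,S23),((S68,S16),S8))).
That clade contains 7 terminal taxa: S16, S23, S44, S68, S73, S78, S8.

7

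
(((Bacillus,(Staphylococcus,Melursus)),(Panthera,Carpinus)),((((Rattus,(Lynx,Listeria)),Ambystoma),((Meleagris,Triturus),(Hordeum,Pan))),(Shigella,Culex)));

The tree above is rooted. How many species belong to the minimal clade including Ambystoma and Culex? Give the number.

The MRCA of Ambystoma and Culex is the node subtending ((((Rattus,(Lynx,Listeria)),Ambystoma),((Meleagris,Triturus),(Hordeum,Pan))),(Shigella,Culex)).
That clade contains 10 terminal taxa: Ambystoma, Culex, Hordeum, Listeria, Lynx, Meleagris, Pan, Rattus, Shigella, Triturus.

10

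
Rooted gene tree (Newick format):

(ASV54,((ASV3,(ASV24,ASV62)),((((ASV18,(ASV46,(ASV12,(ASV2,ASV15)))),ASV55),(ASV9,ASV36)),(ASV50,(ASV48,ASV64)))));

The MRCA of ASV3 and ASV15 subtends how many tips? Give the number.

14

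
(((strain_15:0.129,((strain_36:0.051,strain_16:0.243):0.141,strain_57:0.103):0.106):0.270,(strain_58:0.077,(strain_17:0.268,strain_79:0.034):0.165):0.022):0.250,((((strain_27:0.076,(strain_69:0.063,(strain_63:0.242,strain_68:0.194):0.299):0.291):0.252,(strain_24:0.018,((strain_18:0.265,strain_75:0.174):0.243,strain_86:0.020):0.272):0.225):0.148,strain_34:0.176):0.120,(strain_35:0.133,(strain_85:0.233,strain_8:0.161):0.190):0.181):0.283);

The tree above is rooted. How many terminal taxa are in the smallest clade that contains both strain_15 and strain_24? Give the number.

The MRCA of strain_15 and strain_24 is the root, so the clade is the entire tree.
That clade contains 19 terminal taxa: strain_15, strain_16, strain_17, strain_18, strain_24, strain_27, strain_34, strain_35, strain_36, strain_57, strain_58, strain_63, strain_68, strain_69, strain_75, strain_79, strain_8, strain_85, strain_86.

19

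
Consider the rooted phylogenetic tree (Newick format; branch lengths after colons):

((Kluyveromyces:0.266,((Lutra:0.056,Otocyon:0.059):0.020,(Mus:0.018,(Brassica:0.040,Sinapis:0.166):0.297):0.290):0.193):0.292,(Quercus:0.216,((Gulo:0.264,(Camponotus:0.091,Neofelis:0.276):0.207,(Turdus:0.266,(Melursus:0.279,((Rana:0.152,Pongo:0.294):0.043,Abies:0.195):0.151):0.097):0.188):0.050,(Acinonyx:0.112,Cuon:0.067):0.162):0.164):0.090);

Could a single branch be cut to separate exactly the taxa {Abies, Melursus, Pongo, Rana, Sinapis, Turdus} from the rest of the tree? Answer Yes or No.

No

The MRCA of the listed taxa is the root, so the smallest clade containing them is the whole tree.
That clade also contains Acinonyx, Brassica, Camponotus, Cuon, Gulo, Kluyveromyces, Lutra, Mus, Neofelis, Otocyon, Quercus, which are not in the proposed group, so the group is not monophyletic.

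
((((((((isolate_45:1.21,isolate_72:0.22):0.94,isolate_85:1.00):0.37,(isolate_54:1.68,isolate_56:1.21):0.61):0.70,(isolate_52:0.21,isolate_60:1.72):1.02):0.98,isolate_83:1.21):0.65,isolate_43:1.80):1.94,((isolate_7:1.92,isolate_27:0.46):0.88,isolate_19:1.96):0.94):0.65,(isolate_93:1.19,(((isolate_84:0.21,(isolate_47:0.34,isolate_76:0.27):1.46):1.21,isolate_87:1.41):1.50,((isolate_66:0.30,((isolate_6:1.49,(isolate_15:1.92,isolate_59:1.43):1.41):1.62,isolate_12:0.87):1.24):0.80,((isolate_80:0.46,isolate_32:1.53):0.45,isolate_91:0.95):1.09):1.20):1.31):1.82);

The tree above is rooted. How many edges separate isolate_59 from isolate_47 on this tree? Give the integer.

10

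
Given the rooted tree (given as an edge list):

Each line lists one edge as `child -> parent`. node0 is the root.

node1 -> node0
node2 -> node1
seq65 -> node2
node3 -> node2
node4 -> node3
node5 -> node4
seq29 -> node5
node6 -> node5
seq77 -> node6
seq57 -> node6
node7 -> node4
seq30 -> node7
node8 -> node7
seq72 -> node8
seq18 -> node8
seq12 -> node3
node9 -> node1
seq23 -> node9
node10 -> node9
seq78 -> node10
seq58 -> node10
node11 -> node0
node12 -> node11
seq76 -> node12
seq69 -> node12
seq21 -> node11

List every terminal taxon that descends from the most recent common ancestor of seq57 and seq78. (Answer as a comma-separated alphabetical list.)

seq12, seq18, seq23, seq29, seq30, seq57, seq58, seq65, seq72, seq77, seq78

Tracing seq57: it sits inside (seq77,seq57).
Tracing seq78: it sits inside (seq78,seq58).
The smallest clade enclosing both is ((seq65,(((seq29,(seq77,seq57)),(seq30,(seq72,seq18))),seq12)),(seq23,(seq78,seq58))); the answer is its 11 terminal taxa in alphabetical order.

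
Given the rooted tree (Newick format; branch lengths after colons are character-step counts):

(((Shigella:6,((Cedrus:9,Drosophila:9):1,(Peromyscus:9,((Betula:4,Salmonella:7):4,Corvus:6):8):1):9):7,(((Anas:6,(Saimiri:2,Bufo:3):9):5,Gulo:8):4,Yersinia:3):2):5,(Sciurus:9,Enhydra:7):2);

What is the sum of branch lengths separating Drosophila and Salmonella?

The path runs Drosophila → … → MRCA → … → Salmonella; the MRCA is the node subtending ((Cedrus,Drosophila),(Peromyscus,((Betula,Salmonella),Corvus))).
Branch lengths along that path: 9 + 1 + 1 + 8 + 4 + 7 = 30.

30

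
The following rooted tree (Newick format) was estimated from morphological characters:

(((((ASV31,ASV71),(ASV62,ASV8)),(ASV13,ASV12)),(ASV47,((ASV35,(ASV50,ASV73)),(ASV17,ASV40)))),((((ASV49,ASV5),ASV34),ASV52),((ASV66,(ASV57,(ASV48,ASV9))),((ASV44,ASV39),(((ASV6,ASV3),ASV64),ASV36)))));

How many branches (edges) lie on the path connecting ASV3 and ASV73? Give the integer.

The MRCA of ASV3 and ASV73 is the root of the tree.
From ASV3 up to that node: 7 branches. From ASV73 up to the same node: 6 branches. Total: 7 + 6 = 13.

13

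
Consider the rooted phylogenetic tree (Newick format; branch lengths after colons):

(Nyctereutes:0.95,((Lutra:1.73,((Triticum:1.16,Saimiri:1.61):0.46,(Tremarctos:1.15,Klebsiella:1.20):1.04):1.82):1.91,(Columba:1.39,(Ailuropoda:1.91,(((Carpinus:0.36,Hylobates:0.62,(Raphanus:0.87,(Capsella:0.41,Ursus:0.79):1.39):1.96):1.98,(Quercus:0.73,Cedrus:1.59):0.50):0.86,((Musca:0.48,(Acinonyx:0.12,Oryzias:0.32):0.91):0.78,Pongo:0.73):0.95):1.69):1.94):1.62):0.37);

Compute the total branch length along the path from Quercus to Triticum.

12.69

The path runs Quercus → … → MRCA → … → Triticum; the MRCA is the node subtending ((Lutra,((Triticum,Saimiri),(Tremarctos,Klebsiella))),(Columba,(Ailuropoda,(((Carpinus,Hylobates,(Raphanus,(Capsella,Ursus))),(Quercus,Cedrus)),((Musca,(Acinonyx,Oryzias)),Pongo))))).
Branch lengths along that path: 0.73 + 0.50 + 0.86 + 1.69 + 1.94 + 1.62 + 1.91 + 1.82 + 0.46 + 1.16 = 12.69.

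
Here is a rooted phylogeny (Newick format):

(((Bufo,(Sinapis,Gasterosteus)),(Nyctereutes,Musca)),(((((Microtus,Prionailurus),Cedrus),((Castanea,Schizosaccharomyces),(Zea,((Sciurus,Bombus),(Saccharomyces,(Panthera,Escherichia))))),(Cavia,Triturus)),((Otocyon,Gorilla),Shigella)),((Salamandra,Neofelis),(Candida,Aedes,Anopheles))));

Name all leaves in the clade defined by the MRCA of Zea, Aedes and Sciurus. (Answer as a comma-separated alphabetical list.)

Aedes, Anopheles, Bombus, Candida, Castanea, Cavia, Cedrus, Escherichia, Gorilla, Microtus, Neofelis, Otocyon, Panthera, Prionailurus, Saccharomyces, Salamandra, Schizosaccharomyces, Sciurus, Shigella, Triturus, Zea

Tracing Zea: it sits inside (Zea,((Sciurus,Bombus),(Saccharomyces,(Panthera,Escherichia)))).
Tracing Aedes: it sits inside (Candida,Aedes,Anopheles).
Tracing Sciurus: it sits inside (Sciurus,Bombus).
The smallest clade enclosing all 3 is (((((Microtus,Prionailurus),Cedrus),((Castanea,Schizosaccharomyces),(Zea,((Sciurus,Bombus),(Saccharomyces,(Panthera,Escherichia))))),(Cavia,Triturus)),((Otocyon,Gorilla),Shigella)),((Salamandra,Neofelis),(Candida,Aedes,Anopheles))); the answer is its 21 terminal taxa in alphabetical order.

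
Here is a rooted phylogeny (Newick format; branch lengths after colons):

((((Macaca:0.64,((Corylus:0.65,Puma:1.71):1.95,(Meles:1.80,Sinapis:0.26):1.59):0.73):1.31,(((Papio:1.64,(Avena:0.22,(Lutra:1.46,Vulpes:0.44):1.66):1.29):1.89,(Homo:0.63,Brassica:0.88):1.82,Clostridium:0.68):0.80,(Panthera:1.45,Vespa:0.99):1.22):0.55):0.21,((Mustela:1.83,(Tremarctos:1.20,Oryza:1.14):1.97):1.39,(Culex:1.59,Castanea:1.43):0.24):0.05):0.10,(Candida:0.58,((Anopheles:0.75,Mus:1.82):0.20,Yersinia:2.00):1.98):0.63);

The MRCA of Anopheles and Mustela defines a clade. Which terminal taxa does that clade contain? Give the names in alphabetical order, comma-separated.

Anopheles, Avena, Brassica, Candida, Castanea, Clostridium, Corylus, Culex, Homo, Lutra, Macaca, Meles, Mus, Mustela, Oryza, Panthera, Papio, Puma, Sinapis, Tremarctos, Vespa, Vulpes, Yersinia

Tracing Anopheles: it sits inside (Anopheles,Mus).
Tracing Mustela: it sits inside (Mustela,(Tremarctos,Oryza)).
The smallest clade enclosing both is the whole tree (their MRCA is the root), so the answer is all 23 tips in alphabetical order.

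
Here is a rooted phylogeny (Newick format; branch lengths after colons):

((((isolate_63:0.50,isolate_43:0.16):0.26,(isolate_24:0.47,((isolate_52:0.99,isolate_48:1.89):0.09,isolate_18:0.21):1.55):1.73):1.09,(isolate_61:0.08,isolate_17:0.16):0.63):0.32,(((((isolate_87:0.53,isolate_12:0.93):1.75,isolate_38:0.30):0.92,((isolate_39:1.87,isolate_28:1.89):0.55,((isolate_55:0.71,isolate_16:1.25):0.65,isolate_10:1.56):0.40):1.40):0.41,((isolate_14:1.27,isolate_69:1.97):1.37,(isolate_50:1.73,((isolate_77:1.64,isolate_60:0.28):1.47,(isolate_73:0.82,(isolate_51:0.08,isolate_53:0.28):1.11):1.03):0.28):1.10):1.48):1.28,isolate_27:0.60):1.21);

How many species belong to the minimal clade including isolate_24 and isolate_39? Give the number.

25

The MRCA of isolate_24 and isolate_39 is the root, so the clade is the entire tree.
That clade contains 25 terminal taxa: isolate_10, isolate_12, isolate_14, isolate_16, isolate_17, isolate_18, isolate_24, isolate_27, isolate_28, isolate_38, isolate_39, isolate_43, isolate_48, isolate_50, isolate_51, isolate_52, isolate_53, isolate_55, isolate_60, isolate_61, isolate_63, isolate_69, isolate_73, isolate_77, isolate_87.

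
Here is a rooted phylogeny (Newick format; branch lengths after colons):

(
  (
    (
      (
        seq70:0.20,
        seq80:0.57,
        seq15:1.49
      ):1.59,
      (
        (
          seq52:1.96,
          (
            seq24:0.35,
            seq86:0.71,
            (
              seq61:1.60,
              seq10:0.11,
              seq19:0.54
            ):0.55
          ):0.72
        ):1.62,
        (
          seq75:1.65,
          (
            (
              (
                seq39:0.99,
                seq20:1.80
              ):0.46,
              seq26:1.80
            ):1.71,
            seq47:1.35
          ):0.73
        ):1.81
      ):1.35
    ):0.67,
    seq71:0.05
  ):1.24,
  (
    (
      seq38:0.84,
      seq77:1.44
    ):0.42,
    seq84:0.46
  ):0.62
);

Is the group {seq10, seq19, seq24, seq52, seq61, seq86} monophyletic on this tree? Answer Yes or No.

Yes

The most recent common ancestor of these taxa subtends (seq52,(seq24,seq86,(seq61,seq10,seq19))).
That clade has exactly 6 tips — every listed taxon and nothing else — so the group is monophyletic.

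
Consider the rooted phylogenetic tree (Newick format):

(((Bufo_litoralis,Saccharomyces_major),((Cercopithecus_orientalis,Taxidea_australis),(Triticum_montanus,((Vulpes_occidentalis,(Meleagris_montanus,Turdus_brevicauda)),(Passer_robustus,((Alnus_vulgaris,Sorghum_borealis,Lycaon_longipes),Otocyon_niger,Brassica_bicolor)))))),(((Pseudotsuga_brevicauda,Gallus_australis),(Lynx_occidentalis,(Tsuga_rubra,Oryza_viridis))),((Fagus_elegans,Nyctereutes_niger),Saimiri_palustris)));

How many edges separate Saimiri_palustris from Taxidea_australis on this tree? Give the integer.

7

The MRCA of Saimiri_palustris and Taxidea_australis is the root of the tree.
From Saimiri_palustris up to that node: 3 branches. From Taxidea_australis up to the same node: 4 branches. Total: 3 + 4 = 7.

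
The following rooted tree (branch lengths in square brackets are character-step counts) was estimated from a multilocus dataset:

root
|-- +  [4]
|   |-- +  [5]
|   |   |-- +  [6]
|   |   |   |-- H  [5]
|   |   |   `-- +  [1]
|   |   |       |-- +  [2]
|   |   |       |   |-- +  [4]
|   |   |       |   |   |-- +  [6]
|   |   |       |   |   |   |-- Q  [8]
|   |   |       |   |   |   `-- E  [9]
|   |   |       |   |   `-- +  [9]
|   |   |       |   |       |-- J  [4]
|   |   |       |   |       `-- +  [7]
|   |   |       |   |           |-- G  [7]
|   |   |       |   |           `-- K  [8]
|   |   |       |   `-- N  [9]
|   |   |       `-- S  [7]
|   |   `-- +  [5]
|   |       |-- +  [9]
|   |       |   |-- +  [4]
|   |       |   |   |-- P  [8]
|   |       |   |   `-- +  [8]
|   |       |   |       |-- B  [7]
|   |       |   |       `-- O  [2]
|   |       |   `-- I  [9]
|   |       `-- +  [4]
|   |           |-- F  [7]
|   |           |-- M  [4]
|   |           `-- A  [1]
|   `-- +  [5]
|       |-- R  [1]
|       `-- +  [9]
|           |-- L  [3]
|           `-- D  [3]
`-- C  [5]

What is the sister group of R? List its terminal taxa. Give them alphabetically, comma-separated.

D, L

R attaches to the tree at the node subtending (R,(L,D)).
The other lineage descending from that same node — the sister group — is (L,D); its 2 tips in alphabetical order are the answer.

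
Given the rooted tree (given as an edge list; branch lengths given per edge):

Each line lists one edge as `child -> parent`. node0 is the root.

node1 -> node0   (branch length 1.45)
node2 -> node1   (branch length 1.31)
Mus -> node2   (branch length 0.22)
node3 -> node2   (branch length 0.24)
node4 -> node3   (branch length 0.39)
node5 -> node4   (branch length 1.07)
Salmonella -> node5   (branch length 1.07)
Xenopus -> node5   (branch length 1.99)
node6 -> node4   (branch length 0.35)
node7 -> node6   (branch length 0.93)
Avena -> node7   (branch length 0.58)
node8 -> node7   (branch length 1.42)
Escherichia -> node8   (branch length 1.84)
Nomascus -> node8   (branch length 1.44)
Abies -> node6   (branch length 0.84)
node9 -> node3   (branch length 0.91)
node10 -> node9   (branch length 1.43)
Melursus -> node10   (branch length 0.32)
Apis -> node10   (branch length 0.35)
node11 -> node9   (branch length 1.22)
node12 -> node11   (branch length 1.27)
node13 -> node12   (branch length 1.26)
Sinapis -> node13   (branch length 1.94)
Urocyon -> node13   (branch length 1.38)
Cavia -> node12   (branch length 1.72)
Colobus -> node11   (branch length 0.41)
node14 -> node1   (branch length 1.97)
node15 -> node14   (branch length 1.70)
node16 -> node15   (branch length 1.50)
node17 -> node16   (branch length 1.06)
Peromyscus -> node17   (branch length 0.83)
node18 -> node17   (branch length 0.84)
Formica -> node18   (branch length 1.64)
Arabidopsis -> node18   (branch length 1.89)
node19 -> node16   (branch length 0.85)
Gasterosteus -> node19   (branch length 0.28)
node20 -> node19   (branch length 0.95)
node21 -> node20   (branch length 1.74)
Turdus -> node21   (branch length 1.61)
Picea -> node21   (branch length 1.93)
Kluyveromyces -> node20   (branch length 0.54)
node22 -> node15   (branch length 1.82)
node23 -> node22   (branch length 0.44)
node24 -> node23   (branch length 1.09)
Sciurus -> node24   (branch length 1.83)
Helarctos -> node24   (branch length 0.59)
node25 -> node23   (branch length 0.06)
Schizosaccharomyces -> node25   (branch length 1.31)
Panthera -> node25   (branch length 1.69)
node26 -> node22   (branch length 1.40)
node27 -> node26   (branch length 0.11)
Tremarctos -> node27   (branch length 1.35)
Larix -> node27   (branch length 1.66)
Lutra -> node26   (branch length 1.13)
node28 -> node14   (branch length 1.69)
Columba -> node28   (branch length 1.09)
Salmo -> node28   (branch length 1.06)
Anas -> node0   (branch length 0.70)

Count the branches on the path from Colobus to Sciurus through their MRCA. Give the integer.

11

The MRCA of Colobus and Sciurus is the node subtending ((Mus,(((Salmonella,Xenopus),((Avena,(Escherichia,Nomascus)),Abies)),((Melursus,Apis),(((Sinapis,Urocyon),Cavia),Colobus)))),((((Peromyscus,(Formica,Arabidopsis)),(Gasterosteus,((Turdus,Picea),Kluyveromyces))),(((Sciurus,Helarctos),(Schizosaccharomyces,Panthera)),((Tremarctos,Larix),Lutra))),(Columba,Salmo))).
From Colobus up to that node: 5 branches. From Sciurus up to the same node: 6 branches. Total: 5 + 6 = 11.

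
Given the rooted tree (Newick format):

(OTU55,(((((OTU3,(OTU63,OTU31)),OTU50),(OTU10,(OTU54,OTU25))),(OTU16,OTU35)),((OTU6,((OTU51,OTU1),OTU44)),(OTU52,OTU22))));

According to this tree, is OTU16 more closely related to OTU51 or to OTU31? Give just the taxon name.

OTU31

The MRCA of OTU16 and OTU31 subtends ((((OTU3,(OTU63,OTU31)),OTU50),(OTU10,(OTU54,OTU25))),(OTU16,OTU35)) (9 taxa).
The MRCA of OTU16 and OTU51 subtends (((((OTU3,(OTU63,OTU31)),OTU50),(OTU10,(OTU54,OTU25))),(OTU16,OTU35)),((OTU6,((OTU51,OTU1),OTU44)),(OTU52,OTU22))) (15 taxa).
The first is nested inside the second, so OTU16 shares a more recent common ancestor with OTU31.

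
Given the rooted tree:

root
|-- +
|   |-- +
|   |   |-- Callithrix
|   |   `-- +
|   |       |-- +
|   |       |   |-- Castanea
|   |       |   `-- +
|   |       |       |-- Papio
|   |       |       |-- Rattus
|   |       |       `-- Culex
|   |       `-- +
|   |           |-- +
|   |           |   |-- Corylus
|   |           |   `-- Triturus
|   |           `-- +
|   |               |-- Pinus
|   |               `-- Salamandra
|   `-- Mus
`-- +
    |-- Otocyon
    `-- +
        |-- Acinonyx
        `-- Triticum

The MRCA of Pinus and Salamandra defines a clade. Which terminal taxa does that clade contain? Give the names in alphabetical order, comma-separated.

Pinus, Salamandra

Tracing Pinus: it sits inside (Pinus,Salamandra).
Tracing Salamandra: it sits inside (Pinus,Salamandra).
The smallest clade enclosing both is (Pinus,Salamandra); the answer is its 2 terminal taxa in alphabetical order.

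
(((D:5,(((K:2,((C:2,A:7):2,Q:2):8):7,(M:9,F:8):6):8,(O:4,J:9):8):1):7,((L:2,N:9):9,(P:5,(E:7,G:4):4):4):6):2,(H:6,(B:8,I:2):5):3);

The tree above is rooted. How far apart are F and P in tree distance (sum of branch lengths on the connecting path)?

45

The path runs F → … → MRCA → … → P; the MRCA is the node subtending ((D,(((K,((C,A),Q)),(M,F)),(O,J))),((L,N),(P,(E,G)))).
Branch lengths along that path: 8 + 6 + 8 + 1 + 7 + 6 + 4 + 5 = 45.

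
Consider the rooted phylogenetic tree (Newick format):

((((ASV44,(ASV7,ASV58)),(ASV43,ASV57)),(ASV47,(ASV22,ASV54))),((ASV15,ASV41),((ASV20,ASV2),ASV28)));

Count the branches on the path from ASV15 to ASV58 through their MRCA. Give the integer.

The MRCA of ASV15 and ASV58 is the root of the tree.
From ASV15 up to that node: 3 branches. From ASV58 up to the same node: 5 branches. Total: 3 + 5 = 8.

8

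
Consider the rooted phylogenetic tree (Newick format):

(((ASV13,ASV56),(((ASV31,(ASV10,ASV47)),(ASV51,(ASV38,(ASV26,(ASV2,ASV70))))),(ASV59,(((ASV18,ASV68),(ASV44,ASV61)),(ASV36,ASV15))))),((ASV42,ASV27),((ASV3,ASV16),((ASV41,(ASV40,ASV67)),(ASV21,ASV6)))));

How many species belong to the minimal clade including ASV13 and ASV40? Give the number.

26

The MRCA of ASV13 and ASV40 is the root, so the clade is the entire tree.
That clade contains 26 terminal taxa: ASV10, ASV13, ASV15, ASV16, ASV18, ASV2, ASV21, ASV26, ASV27, ASV3, ASV31, ASV36, ASV38, ASV40, ASV41, ASV42, ASV44, ASV47, ASV51, ASV56, ASV59, ASV6, ASV61, ASV67, ASV68, ASV70.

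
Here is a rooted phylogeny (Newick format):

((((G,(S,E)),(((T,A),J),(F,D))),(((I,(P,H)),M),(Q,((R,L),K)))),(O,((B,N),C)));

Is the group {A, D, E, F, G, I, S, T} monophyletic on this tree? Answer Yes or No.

The MRCA of the listed taxa subtends (((G,(S,E)),(((T,A),J),(F,D))),(((I,(P,H)),M),(Q,((R,L),K)))).
That clade also contains H, J, K, L, M, P, Q, R, which are not in the proposed group, so the group is not monophyletic.

No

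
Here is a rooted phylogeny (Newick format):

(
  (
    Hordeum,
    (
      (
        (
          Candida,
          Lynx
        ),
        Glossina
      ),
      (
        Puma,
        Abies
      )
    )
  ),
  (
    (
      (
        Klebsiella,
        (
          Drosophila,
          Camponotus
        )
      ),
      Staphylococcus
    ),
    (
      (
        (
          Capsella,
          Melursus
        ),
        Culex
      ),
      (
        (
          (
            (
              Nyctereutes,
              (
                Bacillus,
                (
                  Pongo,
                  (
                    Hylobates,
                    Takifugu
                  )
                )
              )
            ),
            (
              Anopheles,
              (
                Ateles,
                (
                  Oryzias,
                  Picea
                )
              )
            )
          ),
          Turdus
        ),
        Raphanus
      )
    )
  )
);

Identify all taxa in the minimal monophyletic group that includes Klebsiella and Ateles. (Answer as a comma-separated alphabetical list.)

Tracing Klebsiella: it sits inside (Klebsiella,(Drosophila,Camponotus)).
Tracing Ateles: it sits inside (Ateles,(Oryzias,Picea)).
The smallest clade enclosing both is (((Klebsiella,(Drosophila,Camponotus)),Staphylococcus),(((Capsella,Melursus),Culex),((((Nyctereutes,(Bacillus,(Pongo,(Hylobates,Takifugu)))),(Anopheles,(Ateles,(Oryzias,Picea)))),Turdus),Raphanus))); the answer is its 18 terminal taxa in alphabetical order.

Anopheles, Ateles, Bacillus, Camponotus, Capsella, Culex, Drosophila, Hylobates, Klebsiella, Melursus, Nyctereutes, Oryzias, Picea, Pongo, Raphanus, Staphylococcus, Takifugu, Turdus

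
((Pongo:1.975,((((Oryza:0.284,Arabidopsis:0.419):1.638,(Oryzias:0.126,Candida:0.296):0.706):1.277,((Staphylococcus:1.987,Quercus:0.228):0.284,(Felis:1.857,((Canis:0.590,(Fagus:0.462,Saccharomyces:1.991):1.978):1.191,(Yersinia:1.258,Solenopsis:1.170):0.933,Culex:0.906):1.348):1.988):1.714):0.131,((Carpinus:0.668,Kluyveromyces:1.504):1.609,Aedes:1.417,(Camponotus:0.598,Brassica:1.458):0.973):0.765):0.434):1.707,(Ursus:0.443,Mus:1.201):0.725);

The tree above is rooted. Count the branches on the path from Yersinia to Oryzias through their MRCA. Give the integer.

8

The MRCA of Yersinia and Oryzias is the node subtending (((Oryza,Arabidopsis),(Oryzias,Candida)),((Staphylococcus,Quercus),(Felis,((Canis,(Fagus,Saccharomyces)),(Yersinia,Solenopsis),Culex)))).
From Yersinia up to that node: 5 branches. From Oryzias up to the same node: 3 branches. Total: 5 + 3 = 8.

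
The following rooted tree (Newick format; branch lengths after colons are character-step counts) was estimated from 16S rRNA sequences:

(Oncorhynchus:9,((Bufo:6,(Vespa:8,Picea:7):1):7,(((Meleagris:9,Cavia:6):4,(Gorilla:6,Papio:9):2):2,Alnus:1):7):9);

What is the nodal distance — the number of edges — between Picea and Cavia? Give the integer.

7

The MRCA of Picea and Cavia is the node subtending ((Bufo,(Vespa,Picea)),(((Meleagris,Cavia),(Gorilla,Papio)),Alnus)).
From Picea up to that node: 3 branches. From Cavia up to the same node: 4 branches. Total: 3 + 4 = 7.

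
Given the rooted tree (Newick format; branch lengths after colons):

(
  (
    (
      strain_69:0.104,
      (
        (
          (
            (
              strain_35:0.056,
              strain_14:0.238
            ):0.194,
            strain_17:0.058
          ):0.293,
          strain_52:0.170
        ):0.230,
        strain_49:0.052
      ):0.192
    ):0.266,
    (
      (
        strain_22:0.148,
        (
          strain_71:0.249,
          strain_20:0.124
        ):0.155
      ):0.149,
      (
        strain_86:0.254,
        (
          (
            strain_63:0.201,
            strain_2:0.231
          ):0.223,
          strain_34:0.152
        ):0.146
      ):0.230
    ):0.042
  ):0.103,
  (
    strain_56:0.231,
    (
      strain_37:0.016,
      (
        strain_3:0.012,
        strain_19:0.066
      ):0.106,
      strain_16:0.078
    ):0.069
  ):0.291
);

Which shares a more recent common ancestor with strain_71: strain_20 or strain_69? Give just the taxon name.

The MRCA of strain_71 and strain_20 subtends (strain_71,strain_20) (2 taxa).
The MRCA of strain_71 and strain_69 subtends ((strain_69,((((strain_35,strain_14),strain_17),strain_52),strain_49)),((strain_22,(strain_71,strain_20)),(strain_86,((strain_63,strain_2),strain_34)))) (13 taxa).
The first is nested inside the second, so strain_71 shares a more recent common ancestor with strain_20.

strain_20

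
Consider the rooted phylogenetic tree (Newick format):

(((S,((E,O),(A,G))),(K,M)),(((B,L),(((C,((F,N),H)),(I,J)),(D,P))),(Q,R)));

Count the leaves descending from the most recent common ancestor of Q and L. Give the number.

12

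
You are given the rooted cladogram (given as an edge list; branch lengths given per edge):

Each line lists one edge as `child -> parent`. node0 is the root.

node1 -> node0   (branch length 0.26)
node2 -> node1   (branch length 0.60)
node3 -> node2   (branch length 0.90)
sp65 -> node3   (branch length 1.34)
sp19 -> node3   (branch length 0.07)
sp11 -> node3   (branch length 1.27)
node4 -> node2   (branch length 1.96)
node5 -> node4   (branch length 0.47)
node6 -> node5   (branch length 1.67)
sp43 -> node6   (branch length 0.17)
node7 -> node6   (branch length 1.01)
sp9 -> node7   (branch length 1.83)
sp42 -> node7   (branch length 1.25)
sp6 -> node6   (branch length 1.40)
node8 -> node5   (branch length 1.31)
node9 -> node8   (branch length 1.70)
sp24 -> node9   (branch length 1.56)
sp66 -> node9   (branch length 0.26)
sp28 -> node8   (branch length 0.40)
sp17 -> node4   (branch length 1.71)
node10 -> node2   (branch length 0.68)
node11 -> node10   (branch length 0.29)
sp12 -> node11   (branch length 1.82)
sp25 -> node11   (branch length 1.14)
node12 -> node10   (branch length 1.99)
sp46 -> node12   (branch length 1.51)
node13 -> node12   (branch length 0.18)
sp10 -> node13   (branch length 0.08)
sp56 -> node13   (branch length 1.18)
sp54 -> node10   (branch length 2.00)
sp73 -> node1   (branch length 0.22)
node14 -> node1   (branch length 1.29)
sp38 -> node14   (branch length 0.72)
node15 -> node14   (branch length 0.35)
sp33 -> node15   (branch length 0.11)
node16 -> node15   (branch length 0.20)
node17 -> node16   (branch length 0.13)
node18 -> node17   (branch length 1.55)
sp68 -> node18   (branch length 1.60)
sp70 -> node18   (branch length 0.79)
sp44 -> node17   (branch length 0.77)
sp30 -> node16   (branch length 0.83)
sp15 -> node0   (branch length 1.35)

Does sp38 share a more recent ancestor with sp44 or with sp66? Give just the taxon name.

The MRCA of sp38 and sp44 subtends (sp38,(sp33,(((sp68,sp70),sp44),sp30))) (6 taxa).
The MRCA of sp38 and sp66 subtends (((sp65,sp19,sp11),(((sp43,(sp9,sp42),sp6),((sp24,sp66),sp28)),sp17),((sp12,sp25),(sp46,(sp10,sp56)),sp54)),sp73,(sp38,(sp33,(((sp68,sp70),sp44),sp30)))) (24 taxa).
The first is nested inside the second, so sp38 shares a more recent common ancestor with sp44.

sp44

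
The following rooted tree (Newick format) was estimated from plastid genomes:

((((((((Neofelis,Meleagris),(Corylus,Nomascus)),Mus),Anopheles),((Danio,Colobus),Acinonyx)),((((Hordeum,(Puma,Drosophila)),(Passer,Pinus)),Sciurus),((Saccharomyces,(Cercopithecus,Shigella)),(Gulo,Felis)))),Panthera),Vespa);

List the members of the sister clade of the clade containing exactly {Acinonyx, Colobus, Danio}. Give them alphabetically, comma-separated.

Anopheles, Corylus, Meleagris, Mus, Neofelis, Nomascus

The clade containing exactly {Acinonyx, Colobus, Danio} attaches to the tree at the node subtending (((((Neofelis,Meleagris),(Corylus,Nomascus)),Mus),Anopheles),((Danio,Colobus),Acinonyx)).
The other lineage descending from that same node — the sister group — is ((((Neofelis,Meleagris),(Corylus,Nomascus)),Mus),Anopheles); its 6 tips in alphabetical order are the answer.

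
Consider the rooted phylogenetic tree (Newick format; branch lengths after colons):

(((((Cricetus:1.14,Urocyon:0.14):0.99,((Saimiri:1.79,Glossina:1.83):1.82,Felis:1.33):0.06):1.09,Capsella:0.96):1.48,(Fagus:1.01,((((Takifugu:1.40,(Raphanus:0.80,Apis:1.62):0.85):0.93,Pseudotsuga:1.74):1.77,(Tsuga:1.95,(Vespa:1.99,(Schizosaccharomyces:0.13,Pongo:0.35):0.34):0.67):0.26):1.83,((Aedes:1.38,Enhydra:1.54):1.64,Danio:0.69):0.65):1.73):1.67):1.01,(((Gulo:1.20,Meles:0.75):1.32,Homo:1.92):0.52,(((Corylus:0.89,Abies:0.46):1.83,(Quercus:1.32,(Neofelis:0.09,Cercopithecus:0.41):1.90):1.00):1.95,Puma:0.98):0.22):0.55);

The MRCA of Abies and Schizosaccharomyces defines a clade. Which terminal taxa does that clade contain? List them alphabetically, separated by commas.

Tracing Abies: it sits inside (Corylus,Abies).
Tracing Schizosaccharomyces: it sits inside (Schizosaccharomyces,Pongo).
The smallest clade enclosing both is the whole tree (their MRCA is the root), so the answer is all 27 tips in alphabetical order.

Abies, Aedes, Apis, Capsella, Cercopithecus, Corylus, Cricetus, Danio, Enhydra, Fagus, Felis, Glossina, Gulo, Homo, Meles, Neofelis, Pongo, Pseudotsuga, Puma, Quercus, Raphanus, Saimiri, Schizosaccharomyces, Takifugu, Tsuga, Urocyon, Vespa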